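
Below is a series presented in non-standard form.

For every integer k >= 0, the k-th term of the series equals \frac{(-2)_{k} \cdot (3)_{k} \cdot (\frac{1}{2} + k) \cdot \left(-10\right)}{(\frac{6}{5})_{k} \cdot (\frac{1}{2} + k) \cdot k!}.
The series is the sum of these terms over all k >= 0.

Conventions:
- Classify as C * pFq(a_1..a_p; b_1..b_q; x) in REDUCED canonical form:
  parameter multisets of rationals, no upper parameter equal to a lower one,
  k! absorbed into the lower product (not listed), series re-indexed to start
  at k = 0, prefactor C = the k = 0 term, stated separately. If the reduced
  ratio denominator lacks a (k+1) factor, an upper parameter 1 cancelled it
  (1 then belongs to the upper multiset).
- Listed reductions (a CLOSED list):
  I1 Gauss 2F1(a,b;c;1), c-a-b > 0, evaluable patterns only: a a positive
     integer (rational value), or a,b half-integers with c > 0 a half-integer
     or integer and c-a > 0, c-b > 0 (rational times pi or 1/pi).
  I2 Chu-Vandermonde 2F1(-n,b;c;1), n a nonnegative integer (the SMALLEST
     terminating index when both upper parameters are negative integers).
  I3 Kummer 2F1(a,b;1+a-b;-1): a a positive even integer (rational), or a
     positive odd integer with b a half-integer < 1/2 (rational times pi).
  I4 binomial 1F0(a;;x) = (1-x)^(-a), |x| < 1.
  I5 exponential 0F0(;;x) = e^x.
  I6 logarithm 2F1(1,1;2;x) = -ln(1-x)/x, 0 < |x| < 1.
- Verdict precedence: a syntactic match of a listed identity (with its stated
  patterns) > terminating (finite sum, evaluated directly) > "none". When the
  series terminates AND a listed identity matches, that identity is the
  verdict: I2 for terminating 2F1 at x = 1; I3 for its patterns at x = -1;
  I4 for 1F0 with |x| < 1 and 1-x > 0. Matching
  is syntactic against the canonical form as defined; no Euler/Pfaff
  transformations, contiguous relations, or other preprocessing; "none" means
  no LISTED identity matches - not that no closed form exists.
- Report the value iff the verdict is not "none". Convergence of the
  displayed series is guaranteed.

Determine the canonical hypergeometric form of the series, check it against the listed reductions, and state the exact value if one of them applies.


The tell: t_0 = -10 here, and the factor k + 1/2 cancels (top and bottom), leaving C = -10, x = 1.
Ratio: r(k) = 1 * (k-2) (k+3) / [(k+\frac{6}{5}) (k+1)] - rational; roots negated = parameters, x = 1, C = -10.

Prefactor -10, argument 1: 2F1 with upper {-2, 3} over lower {\frac{6}{5}}. Verdict: this is Chu-Vandermonde (I2) (terminating 2F1 at x = 1 with n = 2, b = 3, c = \frac{6}{5}). Its exact value is -\frac{60}{11}.


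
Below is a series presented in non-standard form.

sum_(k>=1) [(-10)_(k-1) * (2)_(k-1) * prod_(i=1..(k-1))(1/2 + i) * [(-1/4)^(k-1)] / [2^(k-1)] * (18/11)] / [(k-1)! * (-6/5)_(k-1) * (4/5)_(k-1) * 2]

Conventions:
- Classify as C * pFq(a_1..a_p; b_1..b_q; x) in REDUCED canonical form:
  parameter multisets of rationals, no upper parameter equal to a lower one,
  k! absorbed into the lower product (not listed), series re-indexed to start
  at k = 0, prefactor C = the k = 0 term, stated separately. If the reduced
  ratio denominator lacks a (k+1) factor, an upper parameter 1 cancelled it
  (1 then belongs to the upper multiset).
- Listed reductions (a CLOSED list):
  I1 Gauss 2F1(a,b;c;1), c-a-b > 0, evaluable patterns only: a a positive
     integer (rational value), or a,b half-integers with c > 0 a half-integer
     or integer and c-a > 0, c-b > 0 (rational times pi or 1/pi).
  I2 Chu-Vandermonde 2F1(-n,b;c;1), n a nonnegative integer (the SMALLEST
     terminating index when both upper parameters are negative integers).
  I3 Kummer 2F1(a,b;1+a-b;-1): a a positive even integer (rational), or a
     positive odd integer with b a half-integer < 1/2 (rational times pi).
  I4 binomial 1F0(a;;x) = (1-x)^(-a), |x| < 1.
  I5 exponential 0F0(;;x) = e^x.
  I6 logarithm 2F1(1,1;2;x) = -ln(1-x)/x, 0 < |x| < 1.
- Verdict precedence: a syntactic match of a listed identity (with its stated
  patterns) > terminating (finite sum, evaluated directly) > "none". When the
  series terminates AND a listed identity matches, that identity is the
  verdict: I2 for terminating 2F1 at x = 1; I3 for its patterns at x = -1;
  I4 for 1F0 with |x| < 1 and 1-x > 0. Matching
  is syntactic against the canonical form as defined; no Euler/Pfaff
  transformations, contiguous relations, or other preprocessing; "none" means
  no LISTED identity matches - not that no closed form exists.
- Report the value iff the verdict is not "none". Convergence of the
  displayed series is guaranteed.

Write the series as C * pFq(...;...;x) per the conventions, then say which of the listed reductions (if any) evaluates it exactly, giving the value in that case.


At argument -1/8: a 3F2 with upper {-10, 3/2, 2}, lower {-6/5, 4/5}, scaled by C = 9/11. Verdict: terminating at k = 10: the factor (-10)_k kills every later term; summing the 11 survivors is exact. Hence: 567164770566424422899010201/2908412376617030940360704.

Structural cue: from the first term 9/11: the running product (C = 9/11, x = -1/8) telescopes to a rising factorial.
Term ratio: r(k) = (-1/8) * (k-10) (k+3/2) (k+2) / [(k-6/5) (k+4/5) (k+1)] - rational; roots negated = parameters, x = (-1/8), C = 9/11.


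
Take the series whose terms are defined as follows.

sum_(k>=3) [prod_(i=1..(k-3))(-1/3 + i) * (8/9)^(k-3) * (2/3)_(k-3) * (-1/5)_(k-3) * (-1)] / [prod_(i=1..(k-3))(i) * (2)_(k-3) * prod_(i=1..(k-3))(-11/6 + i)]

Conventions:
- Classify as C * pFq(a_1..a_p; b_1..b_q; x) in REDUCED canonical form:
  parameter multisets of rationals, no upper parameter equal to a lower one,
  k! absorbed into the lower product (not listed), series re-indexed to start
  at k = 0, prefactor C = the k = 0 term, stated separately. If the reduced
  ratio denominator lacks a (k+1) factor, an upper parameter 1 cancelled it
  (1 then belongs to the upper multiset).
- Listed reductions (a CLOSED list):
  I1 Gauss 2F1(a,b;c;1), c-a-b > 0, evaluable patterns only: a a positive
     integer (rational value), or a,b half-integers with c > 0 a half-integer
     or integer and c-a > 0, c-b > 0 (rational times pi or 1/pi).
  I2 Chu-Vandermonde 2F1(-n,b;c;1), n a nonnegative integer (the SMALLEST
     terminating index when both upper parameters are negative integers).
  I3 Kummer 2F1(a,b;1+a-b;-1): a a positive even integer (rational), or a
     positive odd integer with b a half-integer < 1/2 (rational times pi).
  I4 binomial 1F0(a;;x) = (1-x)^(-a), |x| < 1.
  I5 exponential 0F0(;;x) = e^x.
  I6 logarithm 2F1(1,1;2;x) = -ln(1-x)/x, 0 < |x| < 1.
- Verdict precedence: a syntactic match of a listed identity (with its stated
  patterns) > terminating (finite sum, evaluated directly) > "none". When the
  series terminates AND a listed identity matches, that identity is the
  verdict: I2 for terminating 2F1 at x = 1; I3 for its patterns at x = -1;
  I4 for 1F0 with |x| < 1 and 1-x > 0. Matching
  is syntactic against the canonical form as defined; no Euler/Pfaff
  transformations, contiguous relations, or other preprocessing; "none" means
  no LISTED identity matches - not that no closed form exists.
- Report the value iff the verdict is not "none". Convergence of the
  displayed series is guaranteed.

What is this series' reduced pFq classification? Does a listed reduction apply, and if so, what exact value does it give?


Key step: t_0 = -1 here, and the running product (prefactor -1) telescopes to a rising factorial.
Term ratio: r(k) = (8/9) * (k-1/5) (k+2/3) (k+2/3) / [(k-5/6) (k+2) (k+1)] - rational; roots negated = parameters, x = (8/9), C = -1.

At argument 8/9: a 3F2 with upper {-1/5, 2/3, 2/3}, lower {-5/6, 2}, scaled by C = -1. Verdict: none. No listed pattern accepts 3F2(-1/5, 2/3, 2/3; -5/6, 2; 8/9).


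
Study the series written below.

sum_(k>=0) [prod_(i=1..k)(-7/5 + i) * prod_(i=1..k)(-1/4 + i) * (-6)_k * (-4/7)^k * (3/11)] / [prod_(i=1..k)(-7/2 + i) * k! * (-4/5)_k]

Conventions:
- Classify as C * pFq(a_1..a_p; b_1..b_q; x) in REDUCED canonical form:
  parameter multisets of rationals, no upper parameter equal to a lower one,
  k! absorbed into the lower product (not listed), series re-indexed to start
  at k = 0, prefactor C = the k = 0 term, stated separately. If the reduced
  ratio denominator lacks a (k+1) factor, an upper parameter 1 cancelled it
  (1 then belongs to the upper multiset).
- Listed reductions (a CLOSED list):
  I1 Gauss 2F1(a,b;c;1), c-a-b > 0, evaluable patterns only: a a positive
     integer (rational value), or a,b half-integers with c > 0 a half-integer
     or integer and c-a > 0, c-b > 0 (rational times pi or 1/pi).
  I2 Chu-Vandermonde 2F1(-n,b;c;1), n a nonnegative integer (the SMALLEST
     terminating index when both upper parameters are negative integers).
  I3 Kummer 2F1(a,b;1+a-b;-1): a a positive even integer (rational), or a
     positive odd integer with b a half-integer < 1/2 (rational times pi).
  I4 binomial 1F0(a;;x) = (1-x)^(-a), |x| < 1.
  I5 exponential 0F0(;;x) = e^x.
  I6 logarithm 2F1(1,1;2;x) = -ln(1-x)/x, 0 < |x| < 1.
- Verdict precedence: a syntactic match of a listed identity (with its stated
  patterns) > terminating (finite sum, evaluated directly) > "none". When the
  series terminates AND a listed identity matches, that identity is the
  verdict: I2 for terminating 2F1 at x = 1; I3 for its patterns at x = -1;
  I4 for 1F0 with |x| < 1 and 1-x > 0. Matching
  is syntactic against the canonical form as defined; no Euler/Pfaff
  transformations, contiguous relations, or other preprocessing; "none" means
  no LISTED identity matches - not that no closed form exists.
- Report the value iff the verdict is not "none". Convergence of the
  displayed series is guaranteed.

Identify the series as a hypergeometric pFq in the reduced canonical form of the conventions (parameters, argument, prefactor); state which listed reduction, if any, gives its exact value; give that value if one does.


Reduced: x = -4/7, 3F2, upper = {-6, -2/5, 3/4}, lower = {-5/2, -4/5}, C = 3/11. Verdict: terminating - the sum ends at index 6 because -6 is a negative integer; exact evaluation follows. Exact value: -42703365/1294139.

Key observation: from the first term 3/11: the running product (C = 3/11, x = -4/7) telescopes to a rising factorial.
Adjacent-term ratio: r(k) = (-4/7) * (k-6) (k-2/5) (k+3/4) / [(k-5/2) (k-4/5) (k+1)] - poly over poly, x = (-4/7) from leading terms; C = 3/11 at k = 0.


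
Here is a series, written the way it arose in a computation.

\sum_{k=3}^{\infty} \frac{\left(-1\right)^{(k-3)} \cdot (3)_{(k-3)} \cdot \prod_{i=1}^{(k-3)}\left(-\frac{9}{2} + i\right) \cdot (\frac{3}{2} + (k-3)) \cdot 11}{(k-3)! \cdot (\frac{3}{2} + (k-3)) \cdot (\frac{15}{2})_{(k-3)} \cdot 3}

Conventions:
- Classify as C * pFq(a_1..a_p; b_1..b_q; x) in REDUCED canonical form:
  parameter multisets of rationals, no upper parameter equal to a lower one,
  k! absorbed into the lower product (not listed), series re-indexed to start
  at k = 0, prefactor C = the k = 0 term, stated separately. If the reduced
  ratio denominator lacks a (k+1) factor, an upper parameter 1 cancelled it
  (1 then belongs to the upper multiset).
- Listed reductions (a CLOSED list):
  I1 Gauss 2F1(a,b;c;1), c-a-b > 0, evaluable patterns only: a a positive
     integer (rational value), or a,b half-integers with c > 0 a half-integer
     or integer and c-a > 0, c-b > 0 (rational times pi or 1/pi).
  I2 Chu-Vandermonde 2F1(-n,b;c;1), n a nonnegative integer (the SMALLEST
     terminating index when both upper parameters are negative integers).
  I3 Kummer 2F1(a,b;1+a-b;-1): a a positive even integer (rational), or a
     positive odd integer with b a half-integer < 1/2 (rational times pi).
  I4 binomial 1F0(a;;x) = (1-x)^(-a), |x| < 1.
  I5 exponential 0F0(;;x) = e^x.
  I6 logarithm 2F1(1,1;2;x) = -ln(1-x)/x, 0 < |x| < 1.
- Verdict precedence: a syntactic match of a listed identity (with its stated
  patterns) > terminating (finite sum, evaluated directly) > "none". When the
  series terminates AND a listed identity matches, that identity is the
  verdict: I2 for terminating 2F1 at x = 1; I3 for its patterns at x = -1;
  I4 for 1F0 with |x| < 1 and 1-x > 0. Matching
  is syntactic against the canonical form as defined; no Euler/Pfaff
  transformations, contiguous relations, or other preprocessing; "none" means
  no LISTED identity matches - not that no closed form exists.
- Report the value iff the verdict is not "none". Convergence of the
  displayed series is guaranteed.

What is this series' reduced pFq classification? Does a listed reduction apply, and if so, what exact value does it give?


At argument -1: a 2F1 with upper {-\frac{7}{2}, 3}, lower {\frac{15}{2}}, scaled by C = \frac{11}{3}. Verdict at x = -1: Kummer's theorem (I3) matches (x = -1; c = \frac{15}{2} equals 1+a-b for upper {-\frac{7}{2}, 3}: listed pattern). Its exact value is \frac{33033}{8192} \cdot \pi.

First insight: from the first term \frac{11}{3}: the constant factors (C = 11/3, x = -1) combine into one prefactor.
Consecutive-term ratio: r(k) = -1 * (k-\frac{7}{2}) (k+3) / [(k+\frac{15}{2}) (k+1)] - poly over poly, x = -1 from leading terms; C = \frac{11}{3} at k = 0.


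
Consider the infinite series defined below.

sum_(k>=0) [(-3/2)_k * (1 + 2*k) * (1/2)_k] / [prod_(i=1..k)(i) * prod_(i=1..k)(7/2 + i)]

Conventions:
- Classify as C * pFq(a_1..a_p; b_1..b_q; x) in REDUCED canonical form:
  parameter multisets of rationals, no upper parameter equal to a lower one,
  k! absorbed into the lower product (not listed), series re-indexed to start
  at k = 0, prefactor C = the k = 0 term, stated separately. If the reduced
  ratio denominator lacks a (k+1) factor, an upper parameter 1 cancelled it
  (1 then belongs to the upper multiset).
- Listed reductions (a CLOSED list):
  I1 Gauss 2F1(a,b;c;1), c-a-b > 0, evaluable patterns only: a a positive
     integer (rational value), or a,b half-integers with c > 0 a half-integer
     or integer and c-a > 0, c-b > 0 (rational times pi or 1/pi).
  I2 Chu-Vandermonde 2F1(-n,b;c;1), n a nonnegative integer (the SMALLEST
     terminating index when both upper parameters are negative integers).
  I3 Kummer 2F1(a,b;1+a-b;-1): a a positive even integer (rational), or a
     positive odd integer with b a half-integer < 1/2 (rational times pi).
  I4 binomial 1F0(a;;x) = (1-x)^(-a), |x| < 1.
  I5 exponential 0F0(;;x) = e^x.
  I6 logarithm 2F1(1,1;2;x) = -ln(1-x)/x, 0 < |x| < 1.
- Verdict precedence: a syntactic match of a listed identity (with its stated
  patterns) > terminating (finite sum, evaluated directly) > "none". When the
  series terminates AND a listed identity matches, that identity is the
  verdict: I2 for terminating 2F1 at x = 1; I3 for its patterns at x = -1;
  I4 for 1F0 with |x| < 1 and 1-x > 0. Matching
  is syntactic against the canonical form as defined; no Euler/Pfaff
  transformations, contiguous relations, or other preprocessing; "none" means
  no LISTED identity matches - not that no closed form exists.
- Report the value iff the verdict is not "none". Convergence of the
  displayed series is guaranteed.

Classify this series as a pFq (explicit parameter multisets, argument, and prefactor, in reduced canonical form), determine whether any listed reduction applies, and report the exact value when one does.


The tell: from the first term 1: the (2k+1) factor (C = 1) shifts (1/2)_k to (3/2)_k.
Ratio: r(k) = 1 * (k-3/2) (k+3/2) / [(k+9/2) (k+1)] - rational in k, leading ratio 1; with t_0 = 1, classification follows.

Classification (C = 1): 2F1 with upper {-3/2, 3/2}, lower {9/2}, argument x = 1. Verdict: the half-integer Gauss pattern (I1) applies (x = 1; upper {-3/2, 3/2} half-integers, c = 9/2 in the evaluable pattern). Value: (735/4096) * pi.


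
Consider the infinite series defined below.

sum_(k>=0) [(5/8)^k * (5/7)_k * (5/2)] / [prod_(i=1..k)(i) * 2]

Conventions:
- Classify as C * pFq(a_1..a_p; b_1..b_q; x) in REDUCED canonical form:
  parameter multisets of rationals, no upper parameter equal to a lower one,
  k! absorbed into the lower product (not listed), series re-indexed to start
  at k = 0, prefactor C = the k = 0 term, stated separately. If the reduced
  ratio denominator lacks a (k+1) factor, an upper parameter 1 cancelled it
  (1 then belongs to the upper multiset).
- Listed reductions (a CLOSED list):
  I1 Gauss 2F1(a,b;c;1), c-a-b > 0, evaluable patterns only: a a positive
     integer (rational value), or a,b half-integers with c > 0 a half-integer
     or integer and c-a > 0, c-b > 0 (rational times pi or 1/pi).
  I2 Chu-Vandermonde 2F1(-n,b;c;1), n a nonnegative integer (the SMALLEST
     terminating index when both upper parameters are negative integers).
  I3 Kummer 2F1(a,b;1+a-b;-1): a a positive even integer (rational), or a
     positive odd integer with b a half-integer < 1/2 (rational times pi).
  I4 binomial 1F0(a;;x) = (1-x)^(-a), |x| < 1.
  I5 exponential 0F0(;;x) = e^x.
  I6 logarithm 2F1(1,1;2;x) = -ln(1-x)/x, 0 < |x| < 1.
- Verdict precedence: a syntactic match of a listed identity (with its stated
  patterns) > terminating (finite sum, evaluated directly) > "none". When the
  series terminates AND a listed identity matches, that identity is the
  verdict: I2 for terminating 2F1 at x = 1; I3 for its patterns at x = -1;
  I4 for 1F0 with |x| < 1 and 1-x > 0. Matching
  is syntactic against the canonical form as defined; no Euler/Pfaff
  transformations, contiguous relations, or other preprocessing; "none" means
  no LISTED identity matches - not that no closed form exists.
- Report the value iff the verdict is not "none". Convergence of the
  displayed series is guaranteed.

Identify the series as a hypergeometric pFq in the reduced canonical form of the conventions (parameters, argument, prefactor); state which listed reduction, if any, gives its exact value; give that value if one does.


Prefactor 5/4, argument 5/8: 1F0 with upper {5/7} over lower {-}. Verdict (x = 5/8): the I4 binomial reduction applies (the 1F0 binomial series: exponent -5/7, x = 5/8). Its exact value is (5/4) * (3/8)^(-5/7).

Key observation: x = (5/8) and the constant factors (C = 5/4) combine into one prefactor.
Step ratio: r(k) = (5/8) * (k+5/7) / [(k+1)] - rational in k, leading ratio (5/8); with t_0 = 5/4, classification follows.


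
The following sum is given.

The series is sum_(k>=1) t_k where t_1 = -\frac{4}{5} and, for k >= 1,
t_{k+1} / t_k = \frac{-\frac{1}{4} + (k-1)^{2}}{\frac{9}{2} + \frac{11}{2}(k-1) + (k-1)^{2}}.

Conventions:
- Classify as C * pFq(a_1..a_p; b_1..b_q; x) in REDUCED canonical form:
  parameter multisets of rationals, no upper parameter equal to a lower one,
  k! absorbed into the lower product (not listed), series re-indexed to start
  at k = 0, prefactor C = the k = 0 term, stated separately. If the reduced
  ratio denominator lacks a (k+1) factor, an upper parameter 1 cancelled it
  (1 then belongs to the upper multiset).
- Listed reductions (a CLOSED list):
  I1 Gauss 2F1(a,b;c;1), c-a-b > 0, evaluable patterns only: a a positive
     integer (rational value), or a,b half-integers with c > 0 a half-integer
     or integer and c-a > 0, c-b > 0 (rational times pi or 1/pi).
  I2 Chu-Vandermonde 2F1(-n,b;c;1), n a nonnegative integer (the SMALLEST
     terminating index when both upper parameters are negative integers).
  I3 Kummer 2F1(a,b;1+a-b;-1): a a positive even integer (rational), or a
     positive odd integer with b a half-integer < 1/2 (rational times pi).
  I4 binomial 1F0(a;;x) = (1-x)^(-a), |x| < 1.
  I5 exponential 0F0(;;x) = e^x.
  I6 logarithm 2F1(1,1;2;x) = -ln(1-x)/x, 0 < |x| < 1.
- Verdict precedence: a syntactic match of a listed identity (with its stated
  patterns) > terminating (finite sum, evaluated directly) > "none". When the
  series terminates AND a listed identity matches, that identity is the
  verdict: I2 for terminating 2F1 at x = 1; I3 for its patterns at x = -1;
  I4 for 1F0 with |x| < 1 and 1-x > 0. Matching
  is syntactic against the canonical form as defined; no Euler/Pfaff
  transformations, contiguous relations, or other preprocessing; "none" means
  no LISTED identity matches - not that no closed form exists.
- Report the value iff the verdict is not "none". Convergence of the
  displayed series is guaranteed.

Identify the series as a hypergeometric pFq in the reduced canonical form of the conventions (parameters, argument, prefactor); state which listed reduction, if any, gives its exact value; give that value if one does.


Reduced: x = 1, 2F1, upper = {-\frac{1}{2}, \frac{1}{2}}, lower = {\frac{9}{2}}, C = -\frac{4}{5}. Verdict (x = 1): Gauss's theorem I1 (half-integer case) applies (x = 1; upper {-\frac{1}{2}, \frac{1}{2}} half-integers, c = \frac{9}{2} in the evaluable pattern). Sum: \left(-\frac{245}{1024}\right) \cdot \pi.

Key observation: with t_0 = -\frac{4}{5}, factor the ratio over Q (C = -4/5, x = 1): negated roots = parameters.
Term ratio: r(k) = 1 * (k-\frac{1}{2}) (k+\frac{1}{2}) / [(k+\frac{9}{2}) (k+1)] - poly over poly, x = 1 from leading terms; C = -\frac{4}{5} at k = 0.


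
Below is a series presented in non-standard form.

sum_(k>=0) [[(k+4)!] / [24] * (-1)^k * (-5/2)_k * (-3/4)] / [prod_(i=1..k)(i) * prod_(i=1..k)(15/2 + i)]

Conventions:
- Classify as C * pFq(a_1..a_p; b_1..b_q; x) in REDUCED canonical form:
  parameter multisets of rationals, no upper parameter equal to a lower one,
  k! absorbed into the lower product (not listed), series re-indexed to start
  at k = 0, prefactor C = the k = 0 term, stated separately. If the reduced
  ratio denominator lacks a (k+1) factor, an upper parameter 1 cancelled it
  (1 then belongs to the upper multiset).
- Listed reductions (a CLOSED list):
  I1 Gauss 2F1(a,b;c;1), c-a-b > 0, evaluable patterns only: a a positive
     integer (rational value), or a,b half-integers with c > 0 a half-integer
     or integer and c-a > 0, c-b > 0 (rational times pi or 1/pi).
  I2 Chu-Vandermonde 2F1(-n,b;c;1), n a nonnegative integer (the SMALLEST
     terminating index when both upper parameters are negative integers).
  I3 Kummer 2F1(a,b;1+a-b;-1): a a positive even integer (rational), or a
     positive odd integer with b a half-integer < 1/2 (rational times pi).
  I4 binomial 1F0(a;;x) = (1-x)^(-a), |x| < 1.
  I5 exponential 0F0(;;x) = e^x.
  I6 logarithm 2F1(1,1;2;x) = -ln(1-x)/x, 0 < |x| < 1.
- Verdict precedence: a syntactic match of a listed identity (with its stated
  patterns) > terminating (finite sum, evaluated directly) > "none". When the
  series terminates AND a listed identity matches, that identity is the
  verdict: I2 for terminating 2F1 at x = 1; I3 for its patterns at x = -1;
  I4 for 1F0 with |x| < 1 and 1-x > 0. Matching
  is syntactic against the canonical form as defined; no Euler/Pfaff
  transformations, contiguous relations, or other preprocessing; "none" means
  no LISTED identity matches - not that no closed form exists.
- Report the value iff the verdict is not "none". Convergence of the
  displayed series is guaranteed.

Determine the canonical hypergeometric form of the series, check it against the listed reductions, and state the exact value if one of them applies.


Prefactor -3/4, argument -1: 2F1 with upper {-5/2, 5} over lower {17/2}. Verdict: Kummer's theorem (I3) applies (x = -1; c = 17/2 equals 1+a-b for upper {-5/2, 5}: listed pattern). Hence: (-405405/524288) * pi.

First insight: x = (-1) and the factorial ratio (prefactor -3/4) (k+a-1)!/(a-1)! is a rising factorial (a)_k.
Consecutive-term ratio: r(k) = (-1) * (k-5/2) (k+5) / [(k+17/2) (k+1)] - poly over poly, x = (-1) from leading terms; C = -3/4 at k = 0.


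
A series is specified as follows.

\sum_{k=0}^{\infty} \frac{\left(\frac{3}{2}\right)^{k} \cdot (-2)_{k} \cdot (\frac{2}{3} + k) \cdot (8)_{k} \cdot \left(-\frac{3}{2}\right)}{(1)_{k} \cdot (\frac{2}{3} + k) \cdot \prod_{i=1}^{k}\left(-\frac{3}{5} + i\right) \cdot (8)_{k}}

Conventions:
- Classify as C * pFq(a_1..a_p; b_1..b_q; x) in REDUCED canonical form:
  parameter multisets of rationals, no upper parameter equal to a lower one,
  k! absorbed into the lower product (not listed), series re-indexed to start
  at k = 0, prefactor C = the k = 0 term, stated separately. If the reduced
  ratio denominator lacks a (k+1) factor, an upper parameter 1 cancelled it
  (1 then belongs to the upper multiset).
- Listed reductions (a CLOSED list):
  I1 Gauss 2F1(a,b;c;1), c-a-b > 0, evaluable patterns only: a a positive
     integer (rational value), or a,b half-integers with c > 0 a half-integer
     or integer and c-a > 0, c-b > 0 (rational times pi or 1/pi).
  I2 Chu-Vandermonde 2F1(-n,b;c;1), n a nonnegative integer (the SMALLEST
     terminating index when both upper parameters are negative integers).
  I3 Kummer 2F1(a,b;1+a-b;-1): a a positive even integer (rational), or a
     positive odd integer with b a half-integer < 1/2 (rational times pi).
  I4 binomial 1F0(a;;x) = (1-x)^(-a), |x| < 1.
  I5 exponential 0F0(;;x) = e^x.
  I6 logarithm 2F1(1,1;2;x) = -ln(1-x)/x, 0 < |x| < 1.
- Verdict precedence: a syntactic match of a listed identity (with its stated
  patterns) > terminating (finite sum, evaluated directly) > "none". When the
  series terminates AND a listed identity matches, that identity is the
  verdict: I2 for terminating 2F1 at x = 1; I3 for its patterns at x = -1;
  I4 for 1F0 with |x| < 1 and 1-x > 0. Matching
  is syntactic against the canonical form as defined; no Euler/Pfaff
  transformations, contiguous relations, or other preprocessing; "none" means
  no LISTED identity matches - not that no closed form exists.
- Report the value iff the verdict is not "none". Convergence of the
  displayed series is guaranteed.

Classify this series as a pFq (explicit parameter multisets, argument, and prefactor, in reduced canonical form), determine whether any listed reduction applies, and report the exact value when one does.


Key observation: t_0 = -\frac{3}{2} here, and the lower running product (C = -3/2) is a rising factorial.
Term ratio: r(k) = \frac{3}{2} * (k-2) / [(k+\frac{2}{5}) (k+1)] - poly over poly, x = \frac{3}{2} from leading terms; C = -\frac{3}{2} at k = 0.

Classification (C = -\frac{3}{2}): 1F1 with upper {-2}, lower {\frac{2}{5}}, argument x = \frac{3}{2}. Verdict: terminating (-2 upstairs). 3 nonzero terms in all; added directly. Value: \frac{417}{112}.


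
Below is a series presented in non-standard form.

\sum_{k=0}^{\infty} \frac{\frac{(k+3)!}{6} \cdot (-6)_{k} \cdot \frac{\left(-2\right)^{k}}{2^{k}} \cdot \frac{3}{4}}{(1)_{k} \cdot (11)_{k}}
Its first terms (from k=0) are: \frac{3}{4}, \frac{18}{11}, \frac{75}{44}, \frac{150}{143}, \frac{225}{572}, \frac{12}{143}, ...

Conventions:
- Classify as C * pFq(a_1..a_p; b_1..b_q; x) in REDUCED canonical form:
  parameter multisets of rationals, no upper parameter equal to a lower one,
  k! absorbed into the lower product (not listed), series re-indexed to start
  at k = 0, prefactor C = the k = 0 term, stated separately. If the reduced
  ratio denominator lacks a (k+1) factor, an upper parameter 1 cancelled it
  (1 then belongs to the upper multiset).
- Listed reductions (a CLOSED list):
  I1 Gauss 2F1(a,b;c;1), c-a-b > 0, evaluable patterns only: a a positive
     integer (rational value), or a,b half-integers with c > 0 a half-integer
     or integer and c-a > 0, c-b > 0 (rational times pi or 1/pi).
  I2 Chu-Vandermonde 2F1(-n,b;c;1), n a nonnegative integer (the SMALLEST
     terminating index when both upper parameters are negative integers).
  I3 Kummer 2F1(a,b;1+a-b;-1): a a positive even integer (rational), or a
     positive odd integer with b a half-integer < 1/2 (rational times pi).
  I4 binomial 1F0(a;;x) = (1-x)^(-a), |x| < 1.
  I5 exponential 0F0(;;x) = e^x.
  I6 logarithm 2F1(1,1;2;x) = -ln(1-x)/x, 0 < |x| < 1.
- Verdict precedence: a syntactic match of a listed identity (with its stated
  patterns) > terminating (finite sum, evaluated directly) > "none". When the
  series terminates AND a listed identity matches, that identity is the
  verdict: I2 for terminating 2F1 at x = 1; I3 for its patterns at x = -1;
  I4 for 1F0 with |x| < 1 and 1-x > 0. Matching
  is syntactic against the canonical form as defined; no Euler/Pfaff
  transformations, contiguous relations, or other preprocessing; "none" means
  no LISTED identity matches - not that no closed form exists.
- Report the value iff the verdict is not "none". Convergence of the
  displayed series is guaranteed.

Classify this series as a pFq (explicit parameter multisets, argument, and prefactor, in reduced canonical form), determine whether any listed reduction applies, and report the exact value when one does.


First insight: from the first term \frac{3}{4}: (1)_k (C = 3/4, x = -1) is k! itself.
Adjacent-term ratio: r(k) = -1 * (k-6) (k+4) / [(k+11) (k+1)] ; factor over Q: parameters, x = -1, and C = \frac{3}{4}.

The series (x = -1) is 2F1: upper {-6, 4}, lower {11}, prefactor \frac{3}{4}. Verdict: Kummer's theorem (I3) fires (x = -1; c = 11 equals 1+a-b for upper {-6, 4}: listed pattern). Exact value: \frac{45}{8}.


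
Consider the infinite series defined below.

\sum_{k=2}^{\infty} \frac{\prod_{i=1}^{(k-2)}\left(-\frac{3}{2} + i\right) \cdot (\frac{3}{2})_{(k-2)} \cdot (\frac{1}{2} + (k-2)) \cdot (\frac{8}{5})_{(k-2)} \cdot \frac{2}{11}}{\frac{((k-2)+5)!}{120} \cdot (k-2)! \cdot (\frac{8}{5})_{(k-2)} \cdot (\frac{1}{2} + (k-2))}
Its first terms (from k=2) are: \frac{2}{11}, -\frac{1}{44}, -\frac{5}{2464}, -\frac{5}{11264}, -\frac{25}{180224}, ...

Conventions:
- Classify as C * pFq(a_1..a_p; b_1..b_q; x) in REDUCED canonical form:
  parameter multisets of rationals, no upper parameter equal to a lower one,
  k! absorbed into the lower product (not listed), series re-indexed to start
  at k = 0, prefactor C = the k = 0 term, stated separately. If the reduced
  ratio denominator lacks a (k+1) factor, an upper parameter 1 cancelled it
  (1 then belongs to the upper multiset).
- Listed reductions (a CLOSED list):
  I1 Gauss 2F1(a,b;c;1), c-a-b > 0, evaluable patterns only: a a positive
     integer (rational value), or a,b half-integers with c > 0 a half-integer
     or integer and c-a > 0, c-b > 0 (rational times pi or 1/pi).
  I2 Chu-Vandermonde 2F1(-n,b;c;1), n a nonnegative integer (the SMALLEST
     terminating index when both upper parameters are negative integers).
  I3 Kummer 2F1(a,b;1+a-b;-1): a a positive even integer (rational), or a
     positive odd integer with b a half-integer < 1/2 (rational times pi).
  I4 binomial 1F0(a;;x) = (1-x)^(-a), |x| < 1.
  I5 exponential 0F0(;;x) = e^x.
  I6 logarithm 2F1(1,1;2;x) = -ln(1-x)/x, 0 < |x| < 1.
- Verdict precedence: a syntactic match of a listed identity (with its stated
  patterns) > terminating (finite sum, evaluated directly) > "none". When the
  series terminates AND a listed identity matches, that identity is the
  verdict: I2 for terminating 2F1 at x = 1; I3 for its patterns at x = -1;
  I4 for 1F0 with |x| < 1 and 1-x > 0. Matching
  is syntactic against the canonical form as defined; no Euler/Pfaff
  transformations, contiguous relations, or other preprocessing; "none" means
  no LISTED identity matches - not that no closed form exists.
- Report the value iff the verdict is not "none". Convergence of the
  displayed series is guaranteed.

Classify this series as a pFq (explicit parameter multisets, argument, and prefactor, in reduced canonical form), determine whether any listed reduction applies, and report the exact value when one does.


Classification (C = \frac{2}{11}): 2F1 with upper {-\frac{1}{2}, \frac{3}{2}}, lower {6}, argument x = 1. Verdict: this is Gauss's theorem I1 (half-integer case) (x = 1; upper {-\frac{1}{2}, \frac{3}{2}} half-integers, c = 6 in the evaluable pattern). Hence: \frac{131072}{266805} / \pi.

The tell: x = 1 and the denominator's factorial ratio (C = 2/11, x = 1) is a lower Pochhammer.
Term ratio: r(k) = 1 * (k-\frac{1}{2}) (k+\frac{3}{2}) / [(k+6) (k+1)] - poly over poly, x = 1 from leading terms; C = \frac{2}{11} at k = 0.


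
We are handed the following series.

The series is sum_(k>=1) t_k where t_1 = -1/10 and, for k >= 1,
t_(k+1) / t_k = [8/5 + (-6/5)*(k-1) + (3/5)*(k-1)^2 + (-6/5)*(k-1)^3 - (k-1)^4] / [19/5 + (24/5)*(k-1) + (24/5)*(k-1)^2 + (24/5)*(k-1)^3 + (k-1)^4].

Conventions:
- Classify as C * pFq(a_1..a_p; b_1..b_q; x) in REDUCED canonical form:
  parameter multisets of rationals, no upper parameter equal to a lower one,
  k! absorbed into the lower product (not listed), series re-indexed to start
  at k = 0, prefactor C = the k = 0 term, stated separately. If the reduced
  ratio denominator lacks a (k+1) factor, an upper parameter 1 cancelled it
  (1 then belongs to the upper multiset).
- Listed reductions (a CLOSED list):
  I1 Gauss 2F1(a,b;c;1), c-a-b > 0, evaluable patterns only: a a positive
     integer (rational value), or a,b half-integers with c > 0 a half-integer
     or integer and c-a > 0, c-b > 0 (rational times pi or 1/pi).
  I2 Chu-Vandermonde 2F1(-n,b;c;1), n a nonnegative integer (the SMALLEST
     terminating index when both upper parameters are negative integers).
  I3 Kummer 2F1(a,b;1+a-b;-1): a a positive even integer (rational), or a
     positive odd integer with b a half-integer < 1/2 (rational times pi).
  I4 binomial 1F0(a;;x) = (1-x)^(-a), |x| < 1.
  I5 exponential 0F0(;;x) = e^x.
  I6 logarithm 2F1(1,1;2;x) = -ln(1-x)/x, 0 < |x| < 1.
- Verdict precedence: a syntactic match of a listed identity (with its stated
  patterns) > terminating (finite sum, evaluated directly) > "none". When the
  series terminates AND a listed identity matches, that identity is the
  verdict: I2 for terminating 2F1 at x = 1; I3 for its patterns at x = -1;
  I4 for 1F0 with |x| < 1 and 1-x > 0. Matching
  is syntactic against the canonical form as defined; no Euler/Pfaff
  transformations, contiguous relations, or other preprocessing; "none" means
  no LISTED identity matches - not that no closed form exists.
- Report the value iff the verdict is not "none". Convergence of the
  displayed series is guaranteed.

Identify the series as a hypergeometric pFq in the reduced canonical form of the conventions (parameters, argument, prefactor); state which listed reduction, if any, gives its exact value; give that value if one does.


Canonical form: C = -1/10 times 2F1 with upper {-4/5, 2}, lower {19/5}, x = -1. Verdict (x = -1): Kummer (I3) applies (x = -1; c = 19/5 equals 1+a-b for upper {-4/5, 2}: listed pattern). Value: -7/50.

First insight: t_0 = -1/10 here, and the expanded ratio factors over Q; prefactor -1/10, roots give parameters.
Ratio: r(k) = (-1) * (k-4/5) (k+2) / [(k+19/5) (k+1)] - rational; roots negated = parameters, x = (-1), C = -1/10.


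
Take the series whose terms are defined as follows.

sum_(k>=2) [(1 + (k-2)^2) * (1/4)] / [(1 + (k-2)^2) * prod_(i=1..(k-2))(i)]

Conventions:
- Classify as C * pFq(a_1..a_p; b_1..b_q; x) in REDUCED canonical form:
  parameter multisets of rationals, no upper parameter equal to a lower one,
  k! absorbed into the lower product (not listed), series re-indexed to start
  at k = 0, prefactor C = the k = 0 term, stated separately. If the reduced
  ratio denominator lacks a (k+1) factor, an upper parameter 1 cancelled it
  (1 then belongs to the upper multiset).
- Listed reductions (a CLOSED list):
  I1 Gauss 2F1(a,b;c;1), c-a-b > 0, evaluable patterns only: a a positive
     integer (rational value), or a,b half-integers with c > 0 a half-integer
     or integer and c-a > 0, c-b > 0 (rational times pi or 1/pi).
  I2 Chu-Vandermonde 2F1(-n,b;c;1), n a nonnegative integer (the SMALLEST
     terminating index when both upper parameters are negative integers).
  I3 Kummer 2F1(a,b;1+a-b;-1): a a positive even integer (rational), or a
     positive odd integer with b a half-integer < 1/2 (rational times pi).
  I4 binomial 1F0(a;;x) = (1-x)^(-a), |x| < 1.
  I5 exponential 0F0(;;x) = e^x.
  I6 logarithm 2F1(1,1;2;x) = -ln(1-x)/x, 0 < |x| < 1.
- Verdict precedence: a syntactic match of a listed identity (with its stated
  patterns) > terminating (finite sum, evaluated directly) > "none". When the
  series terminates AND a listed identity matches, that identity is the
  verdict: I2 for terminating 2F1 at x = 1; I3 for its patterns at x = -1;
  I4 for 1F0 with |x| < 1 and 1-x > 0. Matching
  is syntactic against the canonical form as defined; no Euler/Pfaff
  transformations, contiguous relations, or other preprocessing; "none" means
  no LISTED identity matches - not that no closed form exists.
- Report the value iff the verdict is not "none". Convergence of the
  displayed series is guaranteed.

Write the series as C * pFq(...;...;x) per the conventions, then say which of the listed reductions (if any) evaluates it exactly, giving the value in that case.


Reduced: x = 1, 0F0, upper = {-}, lower = {-}, C = 1/4. Verdict at x = 1: the exponential series (I5) matches (the 0F0 exponential series at x = 1). Value: (1/4) * e^(1).

First insight: with t_0 = 1/4, the product of the first k integers (prefactor 1/4) is k!.
Term ratio: r(k) = 1 * 1 / [(k+1)] - rational in k, leading ratio 1; with t_0 = 1/4, classification follows.


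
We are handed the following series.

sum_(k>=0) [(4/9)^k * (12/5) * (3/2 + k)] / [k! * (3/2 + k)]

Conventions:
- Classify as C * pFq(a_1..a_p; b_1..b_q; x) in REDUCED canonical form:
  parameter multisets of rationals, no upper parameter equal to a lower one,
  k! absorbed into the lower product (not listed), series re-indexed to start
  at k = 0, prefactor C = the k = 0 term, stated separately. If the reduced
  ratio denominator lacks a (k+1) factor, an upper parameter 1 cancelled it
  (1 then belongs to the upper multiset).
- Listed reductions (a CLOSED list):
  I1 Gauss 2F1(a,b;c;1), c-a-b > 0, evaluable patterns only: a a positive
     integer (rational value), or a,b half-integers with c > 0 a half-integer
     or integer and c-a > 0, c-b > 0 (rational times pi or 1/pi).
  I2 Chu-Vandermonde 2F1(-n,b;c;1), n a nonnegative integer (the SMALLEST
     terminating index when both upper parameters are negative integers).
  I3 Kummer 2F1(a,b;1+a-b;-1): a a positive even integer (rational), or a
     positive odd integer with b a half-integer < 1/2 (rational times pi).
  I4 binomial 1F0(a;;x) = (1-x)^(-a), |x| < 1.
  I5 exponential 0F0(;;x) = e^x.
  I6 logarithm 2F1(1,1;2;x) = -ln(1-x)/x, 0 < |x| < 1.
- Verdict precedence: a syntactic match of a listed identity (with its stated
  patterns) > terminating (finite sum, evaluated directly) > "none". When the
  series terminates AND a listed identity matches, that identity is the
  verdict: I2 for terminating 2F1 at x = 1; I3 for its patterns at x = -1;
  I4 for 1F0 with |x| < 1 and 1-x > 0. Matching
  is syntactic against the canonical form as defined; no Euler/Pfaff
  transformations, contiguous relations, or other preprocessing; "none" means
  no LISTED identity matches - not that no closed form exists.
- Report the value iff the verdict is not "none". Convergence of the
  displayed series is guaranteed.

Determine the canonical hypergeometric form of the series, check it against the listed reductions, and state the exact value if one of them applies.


Prefactor 12/5, argument 4/9: 0F0 with upper {-} over lower {-}. Verdict: this is exponential (I5) (the 0F0 exponential series at x = 4/9). Value: (12/5) * e^(4/9).

Structural cue: from the first term 12/5: the factor k + 3/2 cancels (top and bottom), leaving prefactor 12/5.
Step ratio: r(k) = (4/9) * 1 / [(k+1)] - rational in k, leading ratio (4/9); with t_0 = 12/5, classification follows.


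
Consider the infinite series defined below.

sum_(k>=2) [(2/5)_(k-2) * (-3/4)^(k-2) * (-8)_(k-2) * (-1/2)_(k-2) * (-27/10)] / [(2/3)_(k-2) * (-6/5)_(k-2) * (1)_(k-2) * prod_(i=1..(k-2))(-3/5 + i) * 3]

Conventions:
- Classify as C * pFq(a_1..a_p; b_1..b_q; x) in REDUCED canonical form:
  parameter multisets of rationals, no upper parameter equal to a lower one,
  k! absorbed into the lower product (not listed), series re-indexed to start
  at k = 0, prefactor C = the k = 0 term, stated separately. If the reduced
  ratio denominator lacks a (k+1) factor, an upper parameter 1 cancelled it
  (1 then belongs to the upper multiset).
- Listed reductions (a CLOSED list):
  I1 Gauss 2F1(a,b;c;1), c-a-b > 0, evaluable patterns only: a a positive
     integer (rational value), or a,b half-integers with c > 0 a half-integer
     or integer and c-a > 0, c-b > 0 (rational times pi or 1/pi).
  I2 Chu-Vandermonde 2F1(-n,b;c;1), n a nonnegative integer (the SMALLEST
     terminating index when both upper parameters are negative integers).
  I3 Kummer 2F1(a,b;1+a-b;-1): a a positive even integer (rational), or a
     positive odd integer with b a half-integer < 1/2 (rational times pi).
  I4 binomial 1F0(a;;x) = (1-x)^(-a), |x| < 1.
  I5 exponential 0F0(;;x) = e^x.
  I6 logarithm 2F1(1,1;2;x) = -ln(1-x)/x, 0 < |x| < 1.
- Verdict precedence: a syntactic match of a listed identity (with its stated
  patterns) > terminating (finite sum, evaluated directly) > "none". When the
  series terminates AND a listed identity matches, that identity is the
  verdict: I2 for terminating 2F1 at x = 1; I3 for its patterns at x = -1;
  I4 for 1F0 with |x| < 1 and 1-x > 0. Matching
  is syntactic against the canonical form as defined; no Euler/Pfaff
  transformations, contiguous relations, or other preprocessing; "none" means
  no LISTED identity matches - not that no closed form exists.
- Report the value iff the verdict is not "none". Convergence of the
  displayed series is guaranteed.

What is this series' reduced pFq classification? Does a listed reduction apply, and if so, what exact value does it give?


Reduced: x = -3/4, 2F2, upper = {-8, -1/2}, lower = {-6/5, 2/3}, C = -9/10. Verdict: terminating. With -8 upstairs the series is a 9-term polynomial sum; evaluated term by term. Exact value: 1316545679763966885993/45599377785440174080.

Key step: t_0 = -9/10 here, and the parameter 2/5 appears in both the upper and lower lists and cancels.
Consecutive-term ratio: r(k) = (-3/4) * (k-8) (k-1/2) / [(k-6/5) (k+2/3) (k+1)] - rational in k, leading ratio (-3/4); with t_0 = -9/10, classification follows.
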